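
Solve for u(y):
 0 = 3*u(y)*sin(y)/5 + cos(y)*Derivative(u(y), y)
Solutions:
 u(y) = C1*cos(y)^(3/5)


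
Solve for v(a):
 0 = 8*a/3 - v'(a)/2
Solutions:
 v(a) = C1 + 8*a^2/3


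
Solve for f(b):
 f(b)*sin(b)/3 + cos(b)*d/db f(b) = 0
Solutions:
 f(b) = C1*cos(b)^(1/3)


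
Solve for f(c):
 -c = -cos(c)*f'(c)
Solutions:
 f(c) = C1 + Integral(c/cos(c), c)


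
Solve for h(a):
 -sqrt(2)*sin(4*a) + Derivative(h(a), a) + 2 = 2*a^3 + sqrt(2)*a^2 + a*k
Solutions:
 h(a) = C1 + a^4/2 + sqrt(2)*a^3/3 + a^2*k/2 - 2*a - sqrt(2)*cos(4*a)/4


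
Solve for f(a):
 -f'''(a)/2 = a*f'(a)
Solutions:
 f(a) = C1 + Integral(C2*airyai(-2^(1/3)*a) + C3*airybi(-2^(1/3)*a), a)


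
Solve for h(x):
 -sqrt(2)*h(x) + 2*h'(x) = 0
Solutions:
 h(x) = C1*exp(sqrt(2)*x/2)


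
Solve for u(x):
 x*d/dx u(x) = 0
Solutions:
 u(x) = C1


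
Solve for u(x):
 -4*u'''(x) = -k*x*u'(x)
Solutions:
 u(x) = C1 + Integral(C2*airyai(2^(1/3)*k^(1/3)*x/2) + C3*airybi(2^(1/3)*k^(1/3)*x/2), x)


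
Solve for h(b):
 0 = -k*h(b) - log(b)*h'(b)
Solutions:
 h(b) = C1*exp(-k*li(b))


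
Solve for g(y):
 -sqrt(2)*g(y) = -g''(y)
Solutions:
 g(y) = C1*exp(-2^(1/4)*y) + C2*exp(2^(1/4)*y)


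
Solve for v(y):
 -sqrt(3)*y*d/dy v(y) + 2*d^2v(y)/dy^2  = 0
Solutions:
 v(y) = C1 + C2*erfi(3^(1/4)*y/2)


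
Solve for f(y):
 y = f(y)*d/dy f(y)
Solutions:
 f(y) = -sqrt(C1 + y^2)
 f(y) = sqrt(C1 + y^2)


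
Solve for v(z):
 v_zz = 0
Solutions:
 v(z) = C1 + C2*z


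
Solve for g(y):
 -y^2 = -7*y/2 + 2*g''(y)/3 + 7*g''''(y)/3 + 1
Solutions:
 g(y) = C1 + C2*y + C3*sin(sqrt(14)*y/7) + C4*cos(sqrt(14)*y/7) - y^4/8 + 7*y^3/8 + 9*y^2/2


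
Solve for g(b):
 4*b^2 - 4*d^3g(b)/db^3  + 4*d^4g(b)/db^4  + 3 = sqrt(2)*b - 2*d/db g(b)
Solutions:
 g(b) = C1 + C2*exp(b*(2*2^(2/3)/(3*sqrt(57) + 23)^(1/3) + 4 + 2^(1/3)*(3*sqrt(57) + 23)^(1/3))/12)*sin(2^(1/3)*sqrt(3)*b*(-(3*sqrt(57) + 23)^(1/3) + 2*2^(1/3)/(3*sqrt(57) + 23)^(1/3))/12) + C3*exp(b*(2*2^(2/3)/(3*sqrt(57) + 23)^(1/3) + 4 + 2^(1/3)*(3*sqrt(57) + 23)^(1/3))/12)*cos(2^(1/3)*sqrt(3)*b*(-(3*sqrt(57) + 23)^(1/3) + 2*2^(1/3)/(3*sqrt(57) + 23)^(1/3))/12) + C4*exp(b*(-2^(1/3)*(3*sqrt(57) + 23)^(1/3) - 2*2^(2/3)/(3*sqrt(57) + 23)^(1/3) + 2)/6) - 2*b^3/3 + sqrt(2)*b^2/4 - 19*b/2


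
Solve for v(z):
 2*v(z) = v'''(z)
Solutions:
 v(z) = C3*exp(2^(1/3)*z) + (C1*sin(2^(1/3)*sqrt(3)*z/2) + C2*cos(2^(1/3)*sqrt(3)*z/2))*exp(-2^(1/3)*z/2)


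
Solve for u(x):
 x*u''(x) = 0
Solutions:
 u(x) = C1 + C2*x


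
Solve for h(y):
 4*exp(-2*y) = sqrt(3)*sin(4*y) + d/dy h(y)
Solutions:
 h(y) = C1 + sqrt(3)*cos(4*y)/4 - 2*exp(-2*y)


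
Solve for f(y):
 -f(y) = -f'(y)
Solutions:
 f(y) = C1*exp(y)


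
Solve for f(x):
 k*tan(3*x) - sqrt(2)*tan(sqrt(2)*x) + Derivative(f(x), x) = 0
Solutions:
 f(x) = C1 + k*log(cos(3*x))/3 - log(cos(sqrt(2)*x))


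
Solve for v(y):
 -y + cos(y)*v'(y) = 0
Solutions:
 v(y) = C1 + Integral(y/cos(y), y)


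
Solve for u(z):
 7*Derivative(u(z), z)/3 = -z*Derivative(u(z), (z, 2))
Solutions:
 u(z) = C1 + C2/z^(4/3)


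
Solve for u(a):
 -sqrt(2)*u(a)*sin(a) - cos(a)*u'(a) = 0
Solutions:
 u(a) = C1*cos(a)^(sqrt(2))


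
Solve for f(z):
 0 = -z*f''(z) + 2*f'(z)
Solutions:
 f(z) = C1 + C2*z^3


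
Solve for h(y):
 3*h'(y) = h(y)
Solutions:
 h(y) = C1*exp(y/3)


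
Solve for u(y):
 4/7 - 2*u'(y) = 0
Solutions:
 u(y) = C1 + 2*y/7


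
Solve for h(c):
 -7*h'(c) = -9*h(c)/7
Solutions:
 h(c) = C1*exp(9*c/49)


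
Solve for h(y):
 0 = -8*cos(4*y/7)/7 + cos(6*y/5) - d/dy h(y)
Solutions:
 h(y) = C1 - 2*sin(4*y/7) + 5*sin(6*y/5)/6


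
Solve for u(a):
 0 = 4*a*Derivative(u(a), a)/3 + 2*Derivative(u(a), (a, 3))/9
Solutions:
 u(a) = C1 + Integral(C2*airyai(-6^(1/3)*a) + C3*airybi(-6^(1/3)*a), a)


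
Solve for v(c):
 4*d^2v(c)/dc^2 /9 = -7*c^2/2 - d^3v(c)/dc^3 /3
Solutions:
 v(c) = C1 + C2*c + C3*exp(-4*c/3) - 21*c^4/32 + 63*c^3/32 - 567*c^2/128


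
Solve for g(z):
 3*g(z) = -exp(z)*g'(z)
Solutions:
 g(z) = C1*exp(3*exp(-z))


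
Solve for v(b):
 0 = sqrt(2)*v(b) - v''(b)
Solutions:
 v(b) = C1*exp(-2^(1/4)*b) + C2*exp(2^(1/4)*b)


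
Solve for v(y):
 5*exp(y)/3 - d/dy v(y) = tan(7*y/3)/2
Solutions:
 v(y) = C1 + 5*exp(y)/3 + 3*log(cos(7*y/3))/14


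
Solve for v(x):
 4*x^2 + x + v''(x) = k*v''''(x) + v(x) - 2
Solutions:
 v(x) = C1*exp(-sqrt(2)*x*sqrt((1 - sqrt(1 - 4*k))/k)/2) + C2*exp(sqrt(2)*x*sqrt((1 - sqrt(1 - 4*k))/k)/2) + C3*exp(-sqrt(2)*x*sqrt((sqrt(1 - 4*k) + 1)/k)/2) + C4*exp(sqrt(2)*x*sqrt((sqrt(1 - 4*k) + 1)/k)/2) + 4*x^2 + x + 10


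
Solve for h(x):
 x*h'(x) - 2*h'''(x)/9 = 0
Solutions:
 h(x) = C1 + Integral(C2*airyai(6^(2/3)*x/2) + C3*airybi(6^(2/3)*x/2), x)


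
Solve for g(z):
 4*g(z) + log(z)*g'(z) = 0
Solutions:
 g(z) = C1*exp(-4*li(z))


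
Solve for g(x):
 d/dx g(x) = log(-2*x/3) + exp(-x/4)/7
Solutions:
 g(x) = C1 + x*log(-x) + x*(-log(3) - 1 + log(2)) - 4*exp(-x/4)/7


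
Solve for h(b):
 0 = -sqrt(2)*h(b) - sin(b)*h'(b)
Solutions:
 h(b) = C1*(cos(b) + 1)^(sqrt(2)/2)/(cos(b) - 1)^(sqrt(2)/2)


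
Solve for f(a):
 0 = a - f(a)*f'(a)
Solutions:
 f(a) = -sqrt(C1 + a^2)
 f(a) = sqrt(C1 + a^2)


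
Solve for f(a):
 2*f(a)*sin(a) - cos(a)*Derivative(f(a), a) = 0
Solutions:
 f(a) = C1/cos(a)^2


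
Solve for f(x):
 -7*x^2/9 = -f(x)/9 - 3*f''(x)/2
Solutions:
 f(x) = C1*sin(sqrt(6)*x/9) + C2*cos(sqrt(6)*x/9) + 7*x^2 - 189


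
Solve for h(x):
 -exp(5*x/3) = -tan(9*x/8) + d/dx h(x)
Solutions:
 h(x) = C1 - 3*exp(5*x/3)/5 - 8*log(cos(9*x/8))/9


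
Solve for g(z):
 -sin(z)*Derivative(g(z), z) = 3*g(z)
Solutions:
 g(z) = C1*(cos(z) + 1)^(3/2)/(cos(z) - 1)^(3/2)


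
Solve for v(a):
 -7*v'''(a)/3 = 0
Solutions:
 v(a) = C1 + C2*a + C3*a^2


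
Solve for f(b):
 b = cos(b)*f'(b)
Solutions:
 f(b) = C1 + Integral(b/cos(b), b)


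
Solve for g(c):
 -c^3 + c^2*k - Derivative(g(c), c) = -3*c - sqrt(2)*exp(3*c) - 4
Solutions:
 g(c) = C1 - c^4/4 + c^3*k/3 + 3*c^2/2 + 4*c + sqrt(2)*exp(3*c)/3


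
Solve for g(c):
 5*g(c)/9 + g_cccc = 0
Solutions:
 g(c) = (C1*sin(5^(1/4)*sqrt(6)*c/6) + C2*cos(5^(1/4)*sqrt(6)*c/6))*exp(-5^(1/4)*sqrt(6)*c/6) + (C3*sin(5^(1/4)*sqrt(6)*c/6) + C4*cos(5^(1/4)*sqrt(6)*c/6))*exp(5^(1/4)*sqrt(6)*c/6)


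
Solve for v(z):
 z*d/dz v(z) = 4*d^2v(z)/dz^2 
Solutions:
 v(z) = C1 + C2*erfi(sqrt(2)*z/4)


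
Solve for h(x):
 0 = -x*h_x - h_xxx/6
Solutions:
 h(x) = C1 + Integral(C2*airyai(-6^(1/3)*x) + C3*airybi(-6^(1/3)*x), x)


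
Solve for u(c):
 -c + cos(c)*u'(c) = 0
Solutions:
 u(c) = C1 + Integral(c/cos(c), c)


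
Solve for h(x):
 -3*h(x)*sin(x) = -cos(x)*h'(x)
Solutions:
 h(x) = C1/cos(x)^3


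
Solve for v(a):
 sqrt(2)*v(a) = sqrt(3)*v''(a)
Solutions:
 v(a) = C1*exp(-2^(1/4)*3^(3/4)*a/3) + C2*exp(2^(1/4)*3^(3/4)*a/3)


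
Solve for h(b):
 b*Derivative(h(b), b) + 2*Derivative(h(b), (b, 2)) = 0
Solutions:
 h(b) = C1 + C2*erf(b/2)


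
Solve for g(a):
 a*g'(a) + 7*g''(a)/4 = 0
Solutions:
 g(a) = C1 + C2*erf(sqrt(14)*a/7)


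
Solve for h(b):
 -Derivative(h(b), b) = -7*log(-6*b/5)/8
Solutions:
 h(b) = C1 + 7*b*log(-b)/8 + 7*b*(-log(5) - 1 + log(6))/8


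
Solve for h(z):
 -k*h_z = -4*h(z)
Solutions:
 h(z) = C1*exp(4*z/k)


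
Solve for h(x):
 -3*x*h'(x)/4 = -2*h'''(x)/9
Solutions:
 h(x) = C1 + Integral(C2*airyai(3*x/2) + C3*airybi(3*x/2), x)


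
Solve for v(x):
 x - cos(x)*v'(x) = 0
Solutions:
 v(x) = C1 + Integral(x/cos(x), x)


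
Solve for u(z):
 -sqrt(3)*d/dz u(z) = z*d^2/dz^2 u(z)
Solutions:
 u(z) = C1 + C2*z^(1 - sqrt(3))


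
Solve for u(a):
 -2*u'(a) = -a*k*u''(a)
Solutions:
 u(a) = C1 + a^(((re(k) + 2)*re(k) + im(k)^2)/(re(k)^2 + im(k)^2))*(C2*sin(2*log(a)*Abs(im(k))/(re(k)^2 + im(k)^2)) + C3*cos(2*log(a)*im(k)/(re(k)^2 + im(k)^2)))


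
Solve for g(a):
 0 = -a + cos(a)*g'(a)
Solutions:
 g(a) = C1 + Integral(a/cos(a), a)


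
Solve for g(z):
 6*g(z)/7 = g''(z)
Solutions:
 g(z) = C1*exp(-sqrt(42)*z/7) + C2*exp(sqrt(42)*z/7)


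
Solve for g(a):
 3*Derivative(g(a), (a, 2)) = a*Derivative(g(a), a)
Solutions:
 g(a) = C1 + C2*erfi(sqrt(6)*a/6)


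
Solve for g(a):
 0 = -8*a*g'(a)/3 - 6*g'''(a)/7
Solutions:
 g(a) = C1 + Integral(C2*airyai(-84^(1/3)*a/3) + C3*airybi(-84^(1/3)*a/3), a)


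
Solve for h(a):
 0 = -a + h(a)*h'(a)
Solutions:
 h(a) = -sqrt(C1 + a^2)
 h(a) = sqrt(C1 + a^2)


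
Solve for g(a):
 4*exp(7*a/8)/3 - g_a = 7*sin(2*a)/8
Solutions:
 g(a) = C1 + 32*exp(7*a/8)/21 + 7*cos(2*a)/16


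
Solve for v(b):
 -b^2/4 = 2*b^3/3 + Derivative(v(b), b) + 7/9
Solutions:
 v(b) = C1 - b^4/6 - b^3/12 - 7*b/9


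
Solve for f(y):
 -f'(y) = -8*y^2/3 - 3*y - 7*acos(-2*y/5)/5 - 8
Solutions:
 f(y) = C1 + 8*y^3/9 + 3*y^2/2 + 7*y*acos(-2*y/5)/5 + 8*y + 7*sqrt(25 - 4*y^2)/10


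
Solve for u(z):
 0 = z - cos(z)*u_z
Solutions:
 u(z) = C1 + Integral(z/cos(z), z)


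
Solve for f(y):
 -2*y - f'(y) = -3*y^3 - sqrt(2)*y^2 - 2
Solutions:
 f(y) = C1 + 3*y^4/4 + sqrt(2)*y^3/3 - y^2 + 2*y


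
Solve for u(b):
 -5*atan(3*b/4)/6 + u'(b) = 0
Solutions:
 u(b) = C1 + 5*b*atan(3*b/4)/6 - 5*log(9*b^2 + 16)/9


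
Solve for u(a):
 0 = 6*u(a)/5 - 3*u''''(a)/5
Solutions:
 u(a) = C1*exp(-2^(1/4)*a) + C2*exp(2^(1/4)*a) + C3*sin(2^(1/4)*a) + C4*cos(2^(1/4)*a)


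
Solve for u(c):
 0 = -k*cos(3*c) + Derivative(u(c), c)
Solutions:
 u(c) = C1 + k*sin(3*c)/3


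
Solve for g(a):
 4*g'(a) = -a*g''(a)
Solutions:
 g(a) = C1 + C2/a^3


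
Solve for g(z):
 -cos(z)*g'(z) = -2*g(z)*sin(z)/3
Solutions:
 g(z) = C1/cos(z)^(2/3)


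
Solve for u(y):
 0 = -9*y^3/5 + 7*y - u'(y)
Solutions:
 u(y) = C1 - 9*y^4/20 + 7*y^2/2


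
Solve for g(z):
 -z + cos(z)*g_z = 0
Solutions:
 g(z) = C1 + Integral(z/cos(z), z)


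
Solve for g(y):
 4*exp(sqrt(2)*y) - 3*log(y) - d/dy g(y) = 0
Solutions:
 g(y) = C1 - 3*y*log(y) + 3*y + 2*sqrt(2)*exp(sqrt(2)*y)


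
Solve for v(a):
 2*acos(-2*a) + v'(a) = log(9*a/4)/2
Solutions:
 v(a) = C1 + a*log(a)/2 - 2*a*acos(-2*a) - a*log(2) - a/2 + a*log(3) - sqrt(1 - 4*a^2)


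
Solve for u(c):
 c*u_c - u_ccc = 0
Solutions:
 u(c) = C1 + Integral(C2*airyai(c) + C3*airybi(c), c)


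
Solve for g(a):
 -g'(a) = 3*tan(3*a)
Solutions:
 g(a) = C1 + log(cos(3*a))


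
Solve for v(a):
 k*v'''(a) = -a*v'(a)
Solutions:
 v(a) = C1 + Integral(C2*airyai(a*(-1/k)^(1/3)) + C3*airybi(a*(-1/k)^(1/3)), a)


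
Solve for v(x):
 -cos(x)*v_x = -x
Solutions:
 v(x) = C1 + Integral(x/cos(x), x)


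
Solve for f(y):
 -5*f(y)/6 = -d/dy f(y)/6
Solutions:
 f(y) = C1*exp(5*y)


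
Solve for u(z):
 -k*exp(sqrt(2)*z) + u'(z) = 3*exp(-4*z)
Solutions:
 u(z) = C1 + sqrt(2)*k*exp(sqrt(2)*z)/2 - 3*exp(-4*z)/4


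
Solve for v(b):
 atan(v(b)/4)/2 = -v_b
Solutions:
 Integral(1/atan(_y/4), (_y, v(b))) = C1 - b/2


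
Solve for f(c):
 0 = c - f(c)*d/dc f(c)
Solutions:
 f(c) = -sqrt(C1 + c^2)
 f(c) = sqrt(C1 + c^2)


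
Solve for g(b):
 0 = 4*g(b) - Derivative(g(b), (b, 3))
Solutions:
 g(b) = C3*exp(2^(2/3)*b) + (C1*sin(2^(2/3)*sqrt(3)*b/2) + C2*cos(2^(2/3)*sqrt(3)*b/2))*exp(-2^(2/3)*b/2)


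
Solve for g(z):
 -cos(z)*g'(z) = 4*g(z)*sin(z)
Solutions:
 g(z) = C1*cos(z)^4


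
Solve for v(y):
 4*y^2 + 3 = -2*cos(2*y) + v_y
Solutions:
 v(y) = C1 + 4*y^3/3 + 3*y + sin(2*y)


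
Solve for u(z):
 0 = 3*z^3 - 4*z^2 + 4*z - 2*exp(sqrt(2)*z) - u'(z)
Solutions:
 u(z) = C1 + 3*z^4/4 - 4*z^3/3 + 2*z^2 - sqrt(2)*exp(sqrt(2)*z)


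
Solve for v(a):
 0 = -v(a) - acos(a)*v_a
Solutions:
 v(a) = C1*exp(-Integral(1/acos(a), a))


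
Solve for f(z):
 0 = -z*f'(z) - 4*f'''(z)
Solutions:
 f(z) = C1 + Integral(C2*airyai(-2^(1/3)*z/2) + C3*airybi(-2^(1/3)*z/2), z)


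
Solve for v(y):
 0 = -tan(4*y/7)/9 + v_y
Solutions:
 v(y) = C1 - 7*log(cos(4*y/7))/36


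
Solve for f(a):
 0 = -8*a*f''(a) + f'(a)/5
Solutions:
 f(a) = C1 + C2*a^(41/40)


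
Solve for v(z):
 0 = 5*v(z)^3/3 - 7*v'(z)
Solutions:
 v(z) = -sqrt(42)*sqrt(-1/(C1 + 5*z))/2
 v(z) = sqrt(42)*sqrt(-1/(C1 + 5*z))/2


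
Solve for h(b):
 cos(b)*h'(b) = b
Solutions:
 h(b) = C1 + Integral(b/cos(b), b)


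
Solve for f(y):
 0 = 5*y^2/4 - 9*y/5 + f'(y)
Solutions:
 f(y) = C1 - 5*y^3/12 + 9*y^2/10


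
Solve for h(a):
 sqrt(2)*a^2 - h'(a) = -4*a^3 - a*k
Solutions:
 h(a) = C1 + a^4 + sqrt(2)*a^3/3 + a^2*k/2


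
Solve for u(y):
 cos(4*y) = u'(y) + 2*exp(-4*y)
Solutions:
 u(y) = C1 + sin(4*y)/4 + exp(-4*y)/2


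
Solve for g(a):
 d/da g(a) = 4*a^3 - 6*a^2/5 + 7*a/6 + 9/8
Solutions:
 g(a) = C1 + a^4 - 2*a^3/5 + 7*a^2/12 + 9*a/8


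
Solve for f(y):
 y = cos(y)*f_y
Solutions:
 f(y) = C1 + Integral(y/cos(y), y)


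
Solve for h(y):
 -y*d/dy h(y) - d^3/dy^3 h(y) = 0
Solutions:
 h(y) = C1 + Integral(C2*airyai(-y) + C3*airybi(-y), y)


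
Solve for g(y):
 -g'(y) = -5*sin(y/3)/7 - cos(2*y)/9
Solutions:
 g(y) = C1 + sin(2*y)/18 - 15*cos(y/3)/7


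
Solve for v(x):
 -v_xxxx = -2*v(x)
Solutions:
 v(x) = C1*exp(-2^(1/4)*x) + C2*exp(2^(1/4)*x) + C3*sin(2^(1/4)*x) + C4*cos(2^(1/4)*x)


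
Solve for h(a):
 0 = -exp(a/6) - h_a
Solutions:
 h(a) = C1 - 6*exp(a/6)


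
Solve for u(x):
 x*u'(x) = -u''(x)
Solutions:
 u(x) = C1 + C2*erf(sqrt(2)*x/2)


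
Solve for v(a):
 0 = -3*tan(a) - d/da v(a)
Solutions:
 v(a) = C1 + 3*log(cos(a))


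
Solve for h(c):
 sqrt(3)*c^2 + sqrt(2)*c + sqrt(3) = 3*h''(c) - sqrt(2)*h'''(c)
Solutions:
 h(c) = C1 + C2*c + C3*exp(3*sqrt(2)*c/2) + sqrt(3)*c^4/36 + c^3*(3*sqrt(2) + 2*sqrt(6))/54 + c^2*(6 + 13*sqrt(3))/54


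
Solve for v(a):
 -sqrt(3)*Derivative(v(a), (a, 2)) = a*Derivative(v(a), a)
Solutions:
 v(a) = C1 + C2*erf(sqrt(2)*3^(3/4)*a/6)


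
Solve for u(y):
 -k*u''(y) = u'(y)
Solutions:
 u(y) = C1 + C2*exp(-y/k)


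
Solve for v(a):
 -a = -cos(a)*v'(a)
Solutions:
 v(a) = C1 + Integral(a/cos(a), a)


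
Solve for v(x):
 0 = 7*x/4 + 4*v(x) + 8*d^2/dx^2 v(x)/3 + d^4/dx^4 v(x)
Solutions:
 v(x) = -7*x/16 + (C1*sin(sqrt(2)*x*cos(atan(sqrt(5)/2)/2)) + C2*cos(sqrt(2)*x*cos(atan(sqrt(5)/2)/2)))*exp(-sqrt(2)*x*sin(atan(sqrt(5)/2)/2)) + (C3*sin(sqrt(2)*x*cos(atan(sqrt(5)/2)/2)) + C4*cos(sqrt(2)*x*cos(atan(sqrt(5)/2)/2)))*exp(sqrt(2)*x*sin(atan(sqrt(5)/2)/2))


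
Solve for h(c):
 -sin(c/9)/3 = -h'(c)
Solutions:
 h(c) = C1 - 3*cos(c/9)


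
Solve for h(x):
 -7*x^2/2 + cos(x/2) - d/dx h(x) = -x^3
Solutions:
 h(x) = C1 + x^4/4 - 7*x^3/6 + 2*sin(x/2)


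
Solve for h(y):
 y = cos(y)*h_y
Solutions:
 h(y) = C1 + Integral(y/cos(y), y)


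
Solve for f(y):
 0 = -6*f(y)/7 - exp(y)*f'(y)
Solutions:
 f(y) = C1*exp(6*exp(-y)/7)


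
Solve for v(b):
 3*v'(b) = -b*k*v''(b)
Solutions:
 v(b) = C1 + b^(((re(k) - 3)*re(k) + im(k)^2)/(re(k)^2 + im(k)^2))*(C2*sin(3*log(b)*Abs(im(k))/(re(k)^2 + im(k)^2)) + C3*cos(3*log(b)*im(k)/(re(k)^2 + im(k)^2)))


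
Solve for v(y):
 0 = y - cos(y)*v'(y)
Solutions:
 v(y) = C1 + Integral(y/cos(y), y)


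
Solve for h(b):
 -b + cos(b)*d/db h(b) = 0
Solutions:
 h(b) = C1 + Integral(b/cos(b), b)


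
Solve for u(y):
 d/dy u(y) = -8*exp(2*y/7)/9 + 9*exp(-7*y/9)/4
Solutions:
 u(y) = C1 - 28*exp(2*y/7)/9 - 81*exp(-7*y/9)/28


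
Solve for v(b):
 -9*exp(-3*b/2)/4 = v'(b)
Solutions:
 v(b) = C1 + 3*exp(-3*b/2)/2


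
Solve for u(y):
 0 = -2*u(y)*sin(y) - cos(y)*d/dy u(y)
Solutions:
 u(y) = C1*cos(y)^2


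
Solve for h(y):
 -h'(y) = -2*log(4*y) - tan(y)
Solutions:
 h(y) = C1 + 2*y*log(y) - 2*y + 4*y*log(2) - log(cos(y))


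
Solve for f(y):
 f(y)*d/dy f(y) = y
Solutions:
 f(y) = -sqrt(C1 + y^2)
 f(y) = sqrt(C1 + y^2)


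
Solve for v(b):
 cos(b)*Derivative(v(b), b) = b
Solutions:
 v(b) = C1 + Integral(b/cos(b), b)


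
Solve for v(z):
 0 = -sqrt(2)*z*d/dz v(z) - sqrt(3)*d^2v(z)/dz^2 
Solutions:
 v(z) = C1 + C2*erf(6^(3/4)*z/6)


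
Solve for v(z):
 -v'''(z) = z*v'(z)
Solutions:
 v(z) = C1 + Integral(C2*airyai(-z) + C3*airybi(-z), z)


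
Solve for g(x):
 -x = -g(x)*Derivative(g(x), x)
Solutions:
 g(x) = -sqrt(C1 + x^2)
 g(x) = sqrt(C1 + x^2)


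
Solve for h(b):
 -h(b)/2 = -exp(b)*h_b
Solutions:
 h(b) = C1*exp(-exp(-b)/2)


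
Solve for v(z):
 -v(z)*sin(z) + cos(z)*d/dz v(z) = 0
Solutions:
 v(z) = C1/cos(z)


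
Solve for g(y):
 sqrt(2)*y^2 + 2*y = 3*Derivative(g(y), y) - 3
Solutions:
 g(y) = C1 + sqrt(2)*y^3/9 + y^2/3 + y


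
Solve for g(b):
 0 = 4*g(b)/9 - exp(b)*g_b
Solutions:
 g(b) = C1*exp(-4*exp(-b)/9)


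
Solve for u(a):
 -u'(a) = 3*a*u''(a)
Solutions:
 u(a) = C1 + C2*a^(2/3)


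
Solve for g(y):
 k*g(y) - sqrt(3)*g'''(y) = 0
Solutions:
 g(y) = C1*exp(3^(5/6)*k^(1/3)*y/3) + C2*exp(k^(1/3)*y*(-3^(5/6) + 3*3^(1/3)*I)/6) + C3*exp(-k^(1/3)*y*(3^(5/6) + 3*3^(1/3)*I)/6)


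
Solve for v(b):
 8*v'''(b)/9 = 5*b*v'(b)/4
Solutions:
 v(b) = C1 + Integral(C2*airyai(90^(1/3)*b/4) + C3*airybi(90^(1/3)*b/4), b)


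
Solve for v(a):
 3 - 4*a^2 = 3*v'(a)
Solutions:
 v(a) = C1 - 4*a^3/9 + a


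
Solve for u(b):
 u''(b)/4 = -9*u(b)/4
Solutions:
 u(b) = C1*sin(3*b) + C2*cos(3*b)


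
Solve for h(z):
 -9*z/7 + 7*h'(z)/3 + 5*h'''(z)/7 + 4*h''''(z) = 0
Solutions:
 h(z) = C1 + C2*exp(z*(-10 + 25/(588*sqrt(86561) + 172997)^(1/3) + (588*sqrt(86561) + 172997)^(1/3))/168)*sin(sqrt(3)*z*(-(588*sqrt(86561) + 172997)^(1/3) + 25/(588*sqrt(86561) + 172997)^(1/3))/168) + C3*exp(z*(-10 + 25/(588*sqrt(86561) + 172997)^(1/3) + (588*sqrt(86561) + 172997)^(1/3))/168)*cos(sqrt(3)*z*(-(588*sqrt(86561) + 172997)^(1/3) + 25/(588*sqrt(86561) + 172997)^(1/3))/168) + C4*exp(-z*(25/(588*sqrt(86561) + 172997)^(1/3) + 5 + (588*sqrt(86561) + 172997)^(1/3))/84) + 27*z^2/98


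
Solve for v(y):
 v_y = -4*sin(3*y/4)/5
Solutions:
 v(y) = C1 + 16*cos(3*y/4)/15


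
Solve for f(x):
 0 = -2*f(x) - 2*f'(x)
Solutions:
 f(x) = C1*exp(-x)


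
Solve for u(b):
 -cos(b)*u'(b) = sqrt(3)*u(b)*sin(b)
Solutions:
 u(b) = C1*cos(b)^(sqrt(3))


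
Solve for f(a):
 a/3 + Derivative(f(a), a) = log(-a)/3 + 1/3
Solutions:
 f(a) = C1 - a^2/6 + a*log(-a)/3


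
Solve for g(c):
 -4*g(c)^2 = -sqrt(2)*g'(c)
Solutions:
 g(c) = -1/(C1 + 2*sqrt(2)*c)


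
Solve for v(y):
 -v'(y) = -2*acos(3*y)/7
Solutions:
 v(y) = C1 + 2*y*acos(3*y)/7 - 2*sqrt(1 - 9*y^2)/21


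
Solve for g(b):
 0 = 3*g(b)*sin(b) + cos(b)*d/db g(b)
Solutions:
 g(b) = C1*cos(b)^3


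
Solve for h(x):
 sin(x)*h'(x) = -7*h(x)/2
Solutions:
 h(x) = C1*(cos(x) + 1)^(7/4)/(cos(x) - 1)^(7/4)


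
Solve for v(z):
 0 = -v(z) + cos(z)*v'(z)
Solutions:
 v(z) = C1*sqrt(sin(z) + 1)/sqrt(sin(z) - 1)


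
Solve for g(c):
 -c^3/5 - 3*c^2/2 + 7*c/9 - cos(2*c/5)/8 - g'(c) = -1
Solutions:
 g(c) = C1 - c^4/20 - c^3/2 + 7*c^2/18 + c - 5*sin(2*c/5)/16


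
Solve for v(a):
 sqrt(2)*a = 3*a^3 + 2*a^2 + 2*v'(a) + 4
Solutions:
 v(a) = C1 - 3*a^4/8 - a^3/3 + sqrt(2)*a^2/4 - 2*a


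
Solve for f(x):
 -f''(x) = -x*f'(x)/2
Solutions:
 f(x) = C1 + C2*erfi(x/2)


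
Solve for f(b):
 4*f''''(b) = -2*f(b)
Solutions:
 f(b) = (C1*sin(2^(1/4)*b/2) + C2*cos(2^(1/4)*b/2))*exp(-2^(1/4)*b/2) + (C3*sin(2^(1/4)*b/2) + C4*cos(2^(1/4)*b/2))*exp(2^(1/4)*b/2)


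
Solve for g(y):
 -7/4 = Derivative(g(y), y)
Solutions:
 g(y) = C1 - 7*y/4


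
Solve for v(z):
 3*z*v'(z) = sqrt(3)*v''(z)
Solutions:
 v(z) = C1 + C2*erfi(sqrt(2)*3^(1/4)*z/2)


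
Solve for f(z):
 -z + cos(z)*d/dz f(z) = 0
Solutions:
 f(z) = C1 + Integral(z/cos(z), z)


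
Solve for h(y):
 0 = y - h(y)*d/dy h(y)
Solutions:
 h(y) = -sqrt(C1 + y^2)
 h(y) = sqrt(C1 + y^2)


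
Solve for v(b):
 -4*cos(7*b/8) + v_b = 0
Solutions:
 v(b) = C1 + 32*sin(7*b/8)/7


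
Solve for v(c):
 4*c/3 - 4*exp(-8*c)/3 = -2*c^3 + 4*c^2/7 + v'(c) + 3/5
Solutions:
 v(c) = C1 + c^4/2 - 4*c^3/21 + 2*c^2/3 - 3*c/5 + exp(-8*c)/6


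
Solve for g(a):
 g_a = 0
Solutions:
 g(a) = C1


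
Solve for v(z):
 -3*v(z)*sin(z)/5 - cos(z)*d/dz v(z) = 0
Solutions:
 v(z) = C1*cos(z)^(3/5)


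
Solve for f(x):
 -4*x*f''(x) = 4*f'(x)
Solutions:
 f(x) = C1 + C2*log(x)


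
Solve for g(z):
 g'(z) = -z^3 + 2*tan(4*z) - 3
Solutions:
 g(z) = C1 - z^4/4 - 3*z - log(cos(4*z))/2


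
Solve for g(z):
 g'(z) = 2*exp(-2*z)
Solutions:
 g(z) = C1 - exp(-2*z)


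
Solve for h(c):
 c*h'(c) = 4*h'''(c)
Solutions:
 h(c) = C1 + Integral(C2*airyai(2^(1/3)*c/2) + C3*airybi(2^(1/3)*c/2), c)


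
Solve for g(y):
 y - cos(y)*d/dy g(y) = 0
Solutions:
 g(y) = C1 + Integral(y/cos(y), y)


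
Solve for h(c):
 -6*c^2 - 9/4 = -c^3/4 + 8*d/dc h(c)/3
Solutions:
 h(c) = C1 + 3*c^4/128 - 3*c^3/4 - 27*c/32


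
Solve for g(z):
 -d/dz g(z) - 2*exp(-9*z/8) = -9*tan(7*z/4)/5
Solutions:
 g(z) = C1 + 18*log(tan(7*z/4)^2 + 1)/35 + 16*exp(-9*z/8)/9


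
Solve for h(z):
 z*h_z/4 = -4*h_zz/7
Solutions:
 h(z) = C1 + C2*erf(sqrt(14)*z/8)


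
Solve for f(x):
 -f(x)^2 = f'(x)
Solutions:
 f(x) = 1/(C1 + x)


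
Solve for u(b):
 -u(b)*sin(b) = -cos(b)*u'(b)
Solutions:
 u(b) = C1/cos(b)


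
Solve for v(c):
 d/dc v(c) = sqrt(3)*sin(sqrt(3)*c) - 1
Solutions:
 v(c) = C1 - c - cos(sqrt(3)*c)


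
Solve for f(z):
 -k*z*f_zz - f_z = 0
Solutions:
 f(z) = C1 + z^(((re(k) - 1)*re(k) + im(k)^2)/(re(k)^2 + im(k)^2))*(C2*sin(log(z)*Abs(im(k))/(re(k)^2 + im(k)^2)) + C3*cos(log(z)*im(k)/(re(k)^2 + im(k)^2)))


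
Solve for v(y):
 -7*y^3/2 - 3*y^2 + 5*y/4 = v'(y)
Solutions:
 v(y) = C1 - 7*y^4/8 - y^3 + 5*y^2/8


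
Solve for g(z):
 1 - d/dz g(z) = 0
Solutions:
 g(z) = C1 + z


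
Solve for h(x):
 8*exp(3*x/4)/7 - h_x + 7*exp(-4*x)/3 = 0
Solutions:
 h(x) = C1 + 32*exp(3*x/4)/21 - 7*exp(-4*x)/12


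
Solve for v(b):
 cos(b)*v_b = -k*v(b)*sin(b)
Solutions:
 v(b) = C1*exp(k*log(cos(b)))


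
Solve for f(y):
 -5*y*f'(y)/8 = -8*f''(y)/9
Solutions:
 f(y) = C1 + C2*erfi(3*sqrt(10)*y/16)


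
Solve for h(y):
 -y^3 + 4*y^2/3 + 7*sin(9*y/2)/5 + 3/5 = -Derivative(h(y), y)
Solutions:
 h(y) = C1 + y^4/4 - 4*y^3/9 - 3*y/5 + 14*cos(9*y/2)/45


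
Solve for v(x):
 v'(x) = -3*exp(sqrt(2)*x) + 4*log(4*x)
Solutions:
 v(x) = C1 + 4*x*log(x) + 4*x*(-1 + 2*log(2)) - 3*sqrt(2)*exp(sqrt(2)*x)/2


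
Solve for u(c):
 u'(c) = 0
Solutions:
 u(c) = C1


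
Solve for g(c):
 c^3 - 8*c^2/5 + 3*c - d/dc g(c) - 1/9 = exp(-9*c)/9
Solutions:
 g(c) = C1 + c^4/4 - 8*c^3/15 + 3*c^2/2 - c/9 + exp(-9*c)/81


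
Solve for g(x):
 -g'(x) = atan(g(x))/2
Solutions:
 Integral(1/atan(_y), (_y, g(x))) = C1 - x/2


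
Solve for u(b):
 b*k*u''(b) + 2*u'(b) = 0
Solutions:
 u(b) = C1 + b^(((re(k) - 2)*re(k) + im(k)^2)/(re(k)^2 + im(k)^2))*(C2*sin(2*log(b)*Abs(im(k))/(re(k)^2 + im(k)^2)) + C3*cos(2*log(b)*im(k)/(re(k)^2 + im(k)^2)))


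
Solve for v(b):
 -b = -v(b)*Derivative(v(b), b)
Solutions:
 v(b) = -sqrt(C1 + b^2)
 v(b) = sqrt(C1 + b^2)


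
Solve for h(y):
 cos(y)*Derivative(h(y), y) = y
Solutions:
 h(y) = C1 + Integral(y/cos(y), y)


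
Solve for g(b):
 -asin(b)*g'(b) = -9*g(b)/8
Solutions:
 g(b) = C1*exp(9*Integral(1/asin(b), b)/8)


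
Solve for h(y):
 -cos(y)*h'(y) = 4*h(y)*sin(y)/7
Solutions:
 h(y) = C1*cos(y)^(4/7)


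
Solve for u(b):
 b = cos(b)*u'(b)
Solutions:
 u(b) = C1 + Integral(b/cos(b), b)


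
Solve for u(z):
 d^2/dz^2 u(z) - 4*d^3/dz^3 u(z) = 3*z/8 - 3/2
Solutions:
 u(z) = C1 + C2*z + C3*exp(z/4) + z^3/16


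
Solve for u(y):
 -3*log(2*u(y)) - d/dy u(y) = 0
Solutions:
 Integral(1/(log(_y) + log(2)), (_y, u(y)))/3 = C1 - y


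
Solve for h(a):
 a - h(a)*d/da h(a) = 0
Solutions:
 h(a) = -sqrt(C1 + a^2)
 h(a) = sqrt(C1 + a^2)


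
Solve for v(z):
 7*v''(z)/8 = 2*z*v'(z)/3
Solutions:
 v(z) = C1 + C2*erfi(2*sqrt(42)*z/21)


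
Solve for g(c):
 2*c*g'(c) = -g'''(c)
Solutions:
 g(c) = C1 + Integral(C2*airyai(-2^(1/3)*c) + C3*airybi(-2^(1/3)*c), c)


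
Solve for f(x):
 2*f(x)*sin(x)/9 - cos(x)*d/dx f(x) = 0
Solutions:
 f(x) = C1/cos(x)^(2/9)


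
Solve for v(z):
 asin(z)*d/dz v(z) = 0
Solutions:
 v(z) = C1


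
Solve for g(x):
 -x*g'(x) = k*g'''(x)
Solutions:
 g(x) = C1 + Integral(C2*airyai(x*(-1/k)^(1/3)) + C3*airybi(x*(-1/k)^(1/3)), x)


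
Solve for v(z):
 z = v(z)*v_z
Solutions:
 v(z) = -sqrt(C1 + z^2)
 v(z) = sqrt(C1 + z^2)


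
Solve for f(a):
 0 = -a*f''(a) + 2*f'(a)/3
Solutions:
 f(a) = C1 + C2*a^(5/3)


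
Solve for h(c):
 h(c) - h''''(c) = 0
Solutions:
 h(c) = C1*exp(-c) + C2*exp(c) + C3*sin(c) + C4*cos(c)


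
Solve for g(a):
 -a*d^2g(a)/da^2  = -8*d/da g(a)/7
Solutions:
 g(a) = C1 + C2*a^(15/7)


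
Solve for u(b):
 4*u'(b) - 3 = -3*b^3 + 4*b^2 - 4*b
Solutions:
 u(b) = C1 - 3*b^4/16 + b^3/3 - b^2/2 + 3*b/4


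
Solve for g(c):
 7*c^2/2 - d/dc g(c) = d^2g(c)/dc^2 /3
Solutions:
 g(c) = C1 + C2*exp(-3*c) + 7*c^3/6 - 7*c^2/6 + 7*c/9


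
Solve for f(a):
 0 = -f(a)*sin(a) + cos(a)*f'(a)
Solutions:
 f(a) = C1/cos(a)


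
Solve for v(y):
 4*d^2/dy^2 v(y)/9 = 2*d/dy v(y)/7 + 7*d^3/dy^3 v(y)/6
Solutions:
 v(y) = C1 + (C2*sin(2*sqrt(23)*y/21) + C3*cos(2*sqrt(23)*y/21))*exp(4*y/21)


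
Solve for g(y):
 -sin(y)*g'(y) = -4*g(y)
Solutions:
 g(y) = C1*(cos(y)^2 - 2*cos(y) + 1)/(cos(y)^2 + 2*cos(y) + 1)


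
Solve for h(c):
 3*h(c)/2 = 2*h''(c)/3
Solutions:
 h(c) = C1*exp(-3*c/2) + C2*exp(3*c/2)


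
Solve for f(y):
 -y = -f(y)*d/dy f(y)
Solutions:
 f(y) = -sqrt(C1 + y^2)
 f(y) = sqrt(C1 + y^2)


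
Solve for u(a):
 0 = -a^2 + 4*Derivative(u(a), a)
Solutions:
 u(a) = C1 + a^3/12


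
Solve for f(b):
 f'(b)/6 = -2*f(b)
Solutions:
 f(b) = C1*exp(-12*b)


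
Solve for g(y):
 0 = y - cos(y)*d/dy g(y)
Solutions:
 g(y) = C1 + Integral(y/cos(y), y)


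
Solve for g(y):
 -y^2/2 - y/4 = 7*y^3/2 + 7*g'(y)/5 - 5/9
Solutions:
 g(y) = C1 - 5*y^4/8 - 5*y^3/42 - 5*y^2/56 + 25*y/63


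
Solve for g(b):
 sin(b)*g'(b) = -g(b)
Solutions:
 g(b) = C1*sqrt(cos(b) + 1)/sqrt(cos(b) - 1)


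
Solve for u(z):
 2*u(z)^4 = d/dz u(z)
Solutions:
 u(z) = (-1/(C1 + 6*z))^(1/3)
 u(z) = (-1/(C1 + 2*z))^(1/3)*(-3^(2/3) - 3*3^(1/6)*I)/6
 u(z) = (-1/(C1 + 2*z))^(1/3)*(-3^(2/3) + 3*3^(1/6)*I)/6


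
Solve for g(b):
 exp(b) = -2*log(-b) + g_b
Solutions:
 g(b) = C1 + 2*b*log(-b) - 2*b + exp(b)


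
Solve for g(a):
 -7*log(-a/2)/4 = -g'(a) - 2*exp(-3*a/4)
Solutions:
 g(a) = C1 + 7*a*log(-a)/4 + 7*a*(-1 - log(2))/4 + 8*exp(-3*a/4)/3


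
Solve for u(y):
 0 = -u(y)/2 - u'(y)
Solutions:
 u(y) = C1*exp(-y/2)


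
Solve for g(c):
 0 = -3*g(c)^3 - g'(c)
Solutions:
 g(c) = -sqrt(2)*sqrt(-1/(C1 - 3*c))/2
 g(c) = sqrt(2)*sqrt(-1/(C1 - 3*c))/2


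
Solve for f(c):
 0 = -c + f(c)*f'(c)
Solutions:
 f(c) = -sqrt(C1 + c^2)
 f(c) = sqrt(C1 + c^2)


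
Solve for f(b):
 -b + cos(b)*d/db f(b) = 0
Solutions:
 f(b) = C1 + Integral(b/cos(b), b)


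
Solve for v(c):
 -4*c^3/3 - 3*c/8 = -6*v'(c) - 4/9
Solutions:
 v(c) = C1 + c^4/18 + c^2/32 - 2*c/27


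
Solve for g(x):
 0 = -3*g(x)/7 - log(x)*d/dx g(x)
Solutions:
 g(x) = C1*exp(-3*li(x)/7)


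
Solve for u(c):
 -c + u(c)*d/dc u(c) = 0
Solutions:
 u(c) = -sqrt(C1 + c^2)
 u(c) = sqrt(C1 + c^2)


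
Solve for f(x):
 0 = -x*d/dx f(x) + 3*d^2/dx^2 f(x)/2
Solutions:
 f(x) = C1 + C2*erfi(sqrt(3)*x/3)


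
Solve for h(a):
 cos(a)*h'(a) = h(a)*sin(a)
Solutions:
 h(a) = C1/cos(a)


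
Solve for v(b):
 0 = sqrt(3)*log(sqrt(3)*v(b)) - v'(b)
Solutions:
 -2*sqrt(3)*Integral(1/(2*log(_y) + log(3)), (_y, v(b)))/3 = C1 - b


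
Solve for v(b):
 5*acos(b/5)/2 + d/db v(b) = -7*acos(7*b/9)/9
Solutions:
 v(b) = C1 - 5*b*acos(b/5)/2 - 7*b*acos(7*b/9)/9 + 5*sqrt(25 - b^2)/2 + sqrt(81 - 49*b^2)/9


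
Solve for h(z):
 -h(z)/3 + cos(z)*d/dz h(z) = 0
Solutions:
 h(z) = C1*(sin(z) + 1)^(1/6)/(sin(z) - 1)^(1/6)


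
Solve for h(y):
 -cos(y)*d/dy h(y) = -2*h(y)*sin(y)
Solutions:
 h(y) = C1/cos(y)^2


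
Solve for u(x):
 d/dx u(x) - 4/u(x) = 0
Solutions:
 u(x) = -sqrt(C1 + 8*x)
 u(x) = sqrt(C1 + 8*x)


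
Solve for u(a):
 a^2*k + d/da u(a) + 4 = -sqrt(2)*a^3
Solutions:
 u(a) = C1 - sqrt(2)*a^4/4 - a^3*k/3 - 4*a


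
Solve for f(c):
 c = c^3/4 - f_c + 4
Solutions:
 f(c) = C1 + c^4/16 - c^2/2 + 4*c


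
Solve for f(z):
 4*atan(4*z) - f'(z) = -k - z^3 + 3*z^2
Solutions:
 f(z) = C1 + k*z + z^4/4 - z^3 + 4*z*atan(4*z) - log(16*z^2 + 1)/2


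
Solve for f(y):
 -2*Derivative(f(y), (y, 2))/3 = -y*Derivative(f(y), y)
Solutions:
 f(y) = C1 + C2*erfi(sqrt(3)*y/2)


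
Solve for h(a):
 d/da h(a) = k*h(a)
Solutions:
 h(a) = C1*exp(a*k)


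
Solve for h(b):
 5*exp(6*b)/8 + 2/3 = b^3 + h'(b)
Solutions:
 h(b) = C1 - b^4/4 + 2*b/3 + 5*exp(6*b)/48


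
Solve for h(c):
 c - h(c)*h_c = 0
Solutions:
 h(c) = -sqrt(C1 + c^2)
 h(c) = sqrt(C1 + c^2)


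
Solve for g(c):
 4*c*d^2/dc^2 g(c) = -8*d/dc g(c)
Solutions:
 g(c) = C1 + C2/c


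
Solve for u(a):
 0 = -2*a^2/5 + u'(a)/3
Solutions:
 u(a) = C1 + 2*a^3/5


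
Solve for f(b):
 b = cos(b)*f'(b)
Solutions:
 f(b) = C1 + Integral(b/cos(b), b)


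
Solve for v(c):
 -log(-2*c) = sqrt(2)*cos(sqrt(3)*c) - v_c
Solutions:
 v(c) = C1 + c*log(-c) - c + c*log(2) + sqrt(6)*sin(sqrt(3)*c)/3


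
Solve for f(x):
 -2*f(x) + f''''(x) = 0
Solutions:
 f(x) = C1*exp(-2^(1/4)*x) + C2*exp(2^(1/4)*x) + C3*sin(2^(1/4)*x) + C4*cos(2^(1/4)*x)


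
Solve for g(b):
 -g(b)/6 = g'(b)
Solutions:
 g(b) = C1*exp(-b/6)


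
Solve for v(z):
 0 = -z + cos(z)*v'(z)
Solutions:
 v(z) = C1 + Integral(z/cos(z), z)


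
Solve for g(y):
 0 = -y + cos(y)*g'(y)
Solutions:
 g(y) = C1 + Integral(y/cos(y), y)


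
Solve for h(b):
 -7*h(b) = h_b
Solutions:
 h(b) = C1*exp(-7*b)


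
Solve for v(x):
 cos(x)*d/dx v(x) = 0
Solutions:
 v(x) = C1


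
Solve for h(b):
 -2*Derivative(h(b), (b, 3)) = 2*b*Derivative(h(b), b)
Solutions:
 h(b) = C1 + Integral(C2*airyai(-b) + C3*airybi(-b), b)


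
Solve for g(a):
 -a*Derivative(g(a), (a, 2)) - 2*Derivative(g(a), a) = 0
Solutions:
 g(a) = C1 + C2/a


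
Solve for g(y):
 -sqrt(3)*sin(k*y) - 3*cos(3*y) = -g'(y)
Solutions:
 g(y) = C1 + sin(3*y) - sqrt(3)*cos(k*y)/k


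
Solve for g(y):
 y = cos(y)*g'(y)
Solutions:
 g(y) = C1 + Integral(y/cos(y), y)


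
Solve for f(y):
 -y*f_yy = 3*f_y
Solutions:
 f(y) = C1 + C2/y^2


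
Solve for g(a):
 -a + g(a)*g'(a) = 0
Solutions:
 g(a) = -sqrt(C1 + a^2)
 g(a) = sqrt(C1 + a^2)


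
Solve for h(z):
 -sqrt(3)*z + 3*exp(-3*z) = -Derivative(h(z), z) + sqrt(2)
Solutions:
 h(z) = C1 + sqrt(3)*z^2/2 + sqrt(2)*z + exp(-3*z)


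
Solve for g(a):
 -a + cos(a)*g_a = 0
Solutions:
 g(a) = C1 + Integral(a/cos(a), a)


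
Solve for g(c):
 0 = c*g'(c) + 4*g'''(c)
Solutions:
 g(c) = C1 + Integral(C2*airyai(-2^(1/3)*c/2) + C3*airybi(-2^(1/3)*c/2), c)


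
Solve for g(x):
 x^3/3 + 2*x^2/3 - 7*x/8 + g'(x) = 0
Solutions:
 g(x) = C1 - x^4/12 - 2*x^3/9 + 7*x^2/16


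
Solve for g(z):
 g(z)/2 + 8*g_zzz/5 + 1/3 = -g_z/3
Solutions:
 g(z) = C1*exp(-10^(1/3)*z*(-(27 + sqrt(739))^(1/3) + 10^(1/3)/(27 + sqrt(739))^(1/3))/24)*sin(10^(1/3)*sqrt(3)*z*(10^(1/3)/(27 + sqrt(739))^(1/3) + (27 + sqrt(739))^(1/3))/24) + C2*exp(-10^(1/3)*z*(-(27 + sqrt(739))^(1/3) + 10^(1/3)/(27 + sqrt(739))^(1/3))/24)*cos(10^(1/3)*sqrt(3)*z*(10^(1/3)/(27 + sqrt(739))^(1/3) + (27 + sqrt(739))^(1/3))/24) + C3*exp(10^(1/3)*z*(-(27 + sqrt(739))^(1/3) + 10^(1/3)/(27 + sqrt(739))^(1/3))/12) - 2/3


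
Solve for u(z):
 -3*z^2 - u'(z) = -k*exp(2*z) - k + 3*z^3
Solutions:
 u(z) = C1 + k*z + k*exp(2*z)/2 - 3*z^4/4 - z^3


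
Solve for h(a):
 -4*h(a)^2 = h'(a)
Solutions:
 h(a) = 1/(C1 + 4*a)


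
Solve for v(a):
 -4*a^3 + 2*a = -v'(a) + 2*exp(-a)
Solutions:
 v(a) = C1 + a^4 - a^2 - 2*exp(-a)


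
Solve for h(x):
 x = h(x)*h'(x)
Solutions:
 h(x) = -sqrt(C1 + x^2)
 h(x) = sqrt(C1 + x^2)


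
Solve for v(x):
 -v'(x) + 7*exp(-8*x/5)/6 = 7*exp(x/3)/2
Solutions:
 v(x) = C1 - 21*exp(x/3)/2 - 35*exp(-8*x/5)/48


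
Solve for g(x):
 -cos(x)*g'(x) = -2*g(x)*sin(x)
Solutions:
 g(x) = C1/cos(x)^2


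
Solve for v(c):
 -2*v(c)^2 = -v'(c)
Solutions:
 v(c) = -1/(C1 + 2*c)


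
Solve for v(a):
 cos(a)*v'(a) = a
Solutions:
 v(a) = C1 + Integral(a/cos(a), a)


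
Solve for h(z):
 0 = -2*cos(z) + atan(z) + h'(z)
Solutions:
 h(z) = C1 - z*atan(z) + log(z^2 + 1)/2 + 2*sin(z)


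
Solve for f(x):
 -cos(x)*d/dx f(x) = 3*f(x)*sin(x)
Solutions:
 f(x) = C1*cos(x)^3


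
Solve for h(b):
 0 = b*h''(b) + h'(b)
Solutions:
 h(b) = C1 + C2*log(b)


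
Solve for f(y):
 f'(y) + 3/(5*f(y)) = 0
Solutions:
 f(y) = -sqrt(C1 - 30*y)/5
 f(y) = sqrt(C1 - 30*y)/5


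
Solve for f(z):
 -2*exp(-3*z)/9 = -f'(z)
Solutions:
 f(z) = C1 - 2*exp(-3*z)/27


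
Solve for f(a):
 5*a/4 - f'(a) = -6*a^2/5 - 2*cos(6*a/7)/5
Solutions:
 f(a) = C1 + 2*a^3/5 + 5*a^2/8 + 7*sin(6*a/7)/15


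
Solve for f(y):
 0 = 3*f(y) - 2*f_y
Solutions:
 f(y) = C1*exp(3*y/2)


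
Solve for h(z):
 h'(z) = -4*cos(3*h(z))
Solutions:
 h(z) = -asin((C1 + exp(24*z))/(C1 - exp(24*z)))/3 + pi/3
 h(z) = asin((C1 + exp(24*z))/(C1 - exp(24*z)))/3


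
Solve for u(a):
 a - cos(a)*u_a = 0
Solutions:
 u(a) = C1 + Integral(a/cos(a), a)


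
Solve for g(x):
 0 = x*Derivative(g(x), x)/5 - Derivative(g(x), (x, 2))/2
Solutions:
 g(x) = C1 + C2*erfi(sqrt(5)*x/5)


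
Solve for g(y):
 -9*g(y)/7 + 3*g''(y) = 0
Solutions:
 g(y) = C1*exp(-sqrt(21)*y/7) + C2*exp(sqrt(21)*y/7)


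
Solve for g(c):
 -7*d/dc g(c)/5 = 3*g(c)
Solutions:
 g(c) = C1*exp(-15*c/7)


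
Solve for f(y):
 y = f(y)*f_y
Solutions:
 f(y) = -sqrt(C1 + y^2)
 f(y) = sqrt(C1 + y^2)


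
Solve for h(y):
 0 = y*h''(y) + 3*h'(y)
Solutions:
 h(y) = C1 + C2/y^2


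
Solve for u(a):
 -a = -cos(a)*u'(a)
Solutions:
 u(a) = C1 + Integral(a/cos(a), a)


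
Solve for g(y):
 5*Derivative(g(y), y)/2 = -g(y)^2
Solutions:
 g(y) = 5/(C1 + 2*y)


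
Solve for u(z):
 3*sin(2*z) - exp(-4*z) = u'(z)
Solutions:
 u(z) = C1 - 3*cos(2*z)/2 + exp(-4*z)/4


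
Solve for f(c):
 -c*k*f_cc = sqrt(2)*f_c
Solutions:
 f(c) = C1 + c^(((re(k) - sqrt(2))*re(k) + im(k)^2)/(re(k)^2 + im(k)^2))*(C2*sin(sqrt(2)*log(c)*Abs(im(k))/(re(k)^2 + im(k)^2)) + C3*cos(sqrt(2)*log(c)*im(k)/(re(k)^2 + im(k)^2)))


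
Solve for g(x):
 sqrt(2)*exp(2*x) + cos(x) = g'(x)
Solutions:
 g(x) = C1 + sqrt(2)*exp(2*x)/2 + sin(x)


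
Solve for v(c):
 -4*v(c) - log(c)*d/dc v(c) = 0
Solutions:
 v(c) = C1*exp(-4*li(c))


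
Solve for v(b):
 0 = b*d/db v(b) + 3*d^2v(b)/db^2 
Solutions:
 v(b) = C1 + C2*erf(sqrt(6)*b/6)


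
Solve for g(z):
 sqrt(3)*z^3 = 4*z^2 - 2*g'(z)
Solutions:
 g(z) = C1 - sqrt(3)*z^4/8 + 2*z^3/3


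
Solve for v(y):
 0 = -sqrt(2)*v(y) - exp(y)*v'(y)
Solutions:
 v(y) = C1*exp(sqrt(2)*exp(-y))


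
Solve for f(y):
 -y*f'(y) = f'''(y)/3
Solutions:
 f(y) = C1 + Integral(C2*airyai(-3^(1/3)*y) + C3*airybi(-3^(1/3)*y), y)


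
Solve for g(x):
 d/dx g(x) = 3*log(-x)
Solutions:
 g(x) = C1 + 3*x*log(-x) - 3*x


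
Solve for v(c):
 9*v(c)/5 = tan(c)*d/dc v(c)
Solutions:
 v(c) = C1*sin(c)^(9/5)


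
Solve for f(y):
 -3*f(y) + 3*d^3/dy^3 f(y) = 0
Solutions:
 f(y) = C3*exp(y) + (C1*sin(sqrt(3)*y/2) + C2*cos(sqrt(3)*y/2))*exp(-y/2)


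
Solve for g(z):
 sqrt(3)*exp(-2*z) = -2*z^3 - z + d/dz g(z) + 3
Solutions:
 g(z) = C1 + z^4/2 + z^2/2 - 3*z - sqrt(3)*exp(-2*z)/2


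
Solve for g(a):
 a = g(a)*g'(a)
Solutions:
 g(a) = -sqrt(C1 + a^2)
 g(a) = sqrt(C1 + a^2)


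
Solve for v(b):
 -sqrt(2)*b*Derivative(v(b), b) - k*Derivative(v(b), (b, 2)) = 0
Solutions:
 v(b) = C1 + C2*sqrt(k)*erf(2^(3/4)*b*sqrt(1/k)/2)


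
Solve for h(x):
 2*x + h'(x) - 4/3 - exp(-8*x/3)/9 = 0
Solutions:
 h(x) = C1 - x^2 + 4*x/3 - exp(-8*x/3)/24


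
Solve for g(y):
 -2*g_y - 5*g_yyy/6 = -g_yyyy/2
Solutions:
 g(y) = C1 + C2*exp(y*(-(54*sqrt(854) + 1583)^(1/3) - 25/(54*sqrt(854) + 1583)^(1/3) + 10)/18)*sin(sqrt(3)*y*(-(54*sqrt(854) + 1583)^(1/3) + 25/(54*sqrt(854) + 1583)^(1/3))/18) + C3*exp(y*(-(54*sqrt(854) + 1583)^(1/3) - 25/(54*sqrt(854) + 1583)^(1/3) + 10)/18)*cos(sqrt(3)*y*(-(54*sqrt(854) + 1583)^(1/3) + 25/(54*sqrt(854) + 1583)^(1/3))/18) + C4*exp(y*(25/(54*sqrt(854) + 1583)^(1/3) + 5 + (54*sqrt(854) + 1583)^(1/3))/9)


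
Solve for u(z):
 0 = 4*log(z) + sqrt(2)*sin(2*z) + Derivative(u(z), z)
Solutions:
 u(z) = C1 - 4*z*log(z) + 4*z + sqrt(2)*cos(2*z)/2


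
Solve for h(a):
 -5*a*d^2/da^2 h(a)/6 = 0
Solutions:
 h(a) = C1 + C2*a


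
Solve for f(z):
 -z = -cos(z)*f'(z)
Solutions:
 f(z) = C1 + Integral(z/cos(z), z)


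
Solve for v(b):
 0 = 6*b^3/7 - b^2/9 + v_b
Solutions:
 v(b) = C1 - 3*b^4/14 + b^3/27


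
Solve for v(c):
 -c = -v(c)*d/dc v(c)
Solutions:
 v(c) = -sqrt(C1 + c^2)
 v(c) = sqrt(C1 + c^2)


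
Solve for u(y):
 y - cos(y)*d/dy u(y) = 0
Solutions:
 u(y) = C1 + Integral(y/cos(y), y)


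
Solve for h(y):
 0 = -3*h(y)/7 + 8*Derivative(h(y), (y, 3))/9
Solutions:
 h(y) = C3*exp(3*7^(2/3)*y/14) + (C1*sin(3*sqrt(3)*7^(2/3)*y/28) + C2*cos(3*sqrt(3)*7^(2/3)*y/28))*exp(-3*7^(2/3)*y/28)


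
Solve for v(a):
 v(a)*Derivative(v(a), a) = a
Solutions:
 v(a) = -sqrt(C1 + a^2)
 v(a) = sqrt(C1 + a^2)


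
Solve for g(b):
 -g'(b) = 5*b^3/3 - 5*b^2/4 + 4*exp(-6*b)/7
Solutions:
 g(b) = C1 - 5*b^4/12 + 5*b^3/12 + 2*exp(-6*b)/21


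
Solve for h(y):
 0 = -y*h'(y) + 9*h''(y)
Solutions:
 h(y) = C1 + C2*erfi(sqrt(2)*y/6)


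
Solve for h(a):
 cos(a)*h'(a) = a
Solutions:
 h(a) = C1 + Integral(a/cos(a), a)


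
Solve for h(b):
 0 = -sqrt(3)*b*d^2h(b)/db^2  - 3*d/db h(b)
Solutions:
 h(b) = C1 + C2*b^(1 - sqrt(3))


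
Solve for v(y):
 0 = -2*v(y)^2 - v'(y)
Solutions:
 v(y) = 1/(C1 + 2*y)


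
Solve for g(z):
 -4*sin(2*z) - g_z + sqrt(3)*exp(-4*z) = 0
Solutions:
 g(z) = C1 + 2*cos(2*z) - sqrt(3)*exp(-4*z)/4


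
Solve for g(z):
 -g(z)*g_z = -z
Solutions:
 g(z) = -sqrt(C1 + z^2)
 g(z) = sqrt(C1 + z^2)


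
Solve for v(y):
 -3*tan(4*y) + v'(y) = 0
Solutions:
 v(y) = C1 - 3*log(cos(4*y))/4


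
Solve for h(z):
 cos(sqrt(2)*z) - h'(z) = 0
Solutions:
 h(z) = C1 + sqrt(2)*sin(sqrt(2)*z)/2


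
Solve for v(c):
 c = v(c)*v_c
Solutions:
 v(c) = -sqrt(C1 + c^2)
 v(c) = sqrt(C1 + c^2)


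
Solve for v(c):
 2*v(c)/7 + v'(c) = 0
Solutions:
 v(c) = C1*exp(-2*c/7)


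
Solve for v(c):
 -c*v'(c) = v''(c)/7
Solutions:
 v(c) = C1 + C2*erf(sqrt(14)*c/2)


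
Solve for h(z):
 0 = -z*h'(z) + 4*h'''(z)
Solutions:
 h(z) = C1 + Integral(C2*airyai(2^(1/3)*z/2) + C3*airybi(2^(1/3)*z/2), z)


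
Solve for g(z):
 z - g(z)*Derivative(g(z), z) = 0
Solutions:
 g(z) = -sqrt(C1 + z^2)
 g(z) = sqrt(C1 + z^2)


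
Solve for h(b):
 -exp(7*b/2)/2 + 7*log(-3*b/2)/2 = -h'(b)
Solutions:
 h(b) = C1 - 7*b*log(-b)/2 + 7*b*(-log(3) + log(2) + 1)/2 + exp(7*b/2)/7


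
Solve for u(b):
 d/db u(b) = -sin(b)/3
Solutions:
 u(b) = C1 + cos(b)/3
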